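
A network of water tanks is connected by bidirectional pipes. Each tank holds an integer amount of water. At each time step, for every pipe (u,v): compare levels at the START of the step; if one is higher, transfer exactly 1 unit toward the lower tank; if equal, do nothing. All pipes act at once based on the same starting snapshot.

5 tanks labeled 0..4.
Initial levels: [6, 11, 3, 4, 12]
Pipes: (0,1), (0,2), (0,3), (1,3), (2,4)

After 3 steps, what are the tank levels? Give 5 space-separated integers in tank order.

Answer: 5 6 8 8 9

Derivation:
Step 1: flows [1->0,0->2,0->3,1->3,4->2] -> levels [5 9 5 6 11]
Step 2: flows [1->0,0=2,3->0,1->3,4->2] -> levels [7 7 6 6 10]
Step 3: flows [0=1,0->2,0->3,1->3,4->2] -> levels [5 6 8 8 9]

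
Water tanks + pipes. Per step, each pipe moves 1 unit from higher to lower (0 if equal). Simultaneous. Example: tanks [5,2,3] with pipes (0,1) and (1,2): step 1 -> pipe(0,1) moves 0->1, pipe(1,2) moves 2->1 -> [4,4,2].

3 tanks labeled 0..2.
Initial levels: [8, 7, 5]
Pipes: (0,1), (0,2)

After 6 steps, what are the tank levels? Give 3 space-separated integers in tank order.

Answer: 8 6 6

Derivation:
Step 1: flows [0->1,0->2] -> levels [6 8 6]
Step 2: flows [1->0,0=2] -> levels [7 7 6]
Step 3: flows [0=1,0->2] -> levels [6 7 7]
Step 4: flows [1->0,2->0] -> levels [8 6 6]
Step 5: flows [0->1,0->2] -> levels [6 7 7]
  -> period-2 cycle: step 5 state = step 3 state
  -> state at step 6: (6-3) mod 2 = 1, same as step 4 -> [8 6 6]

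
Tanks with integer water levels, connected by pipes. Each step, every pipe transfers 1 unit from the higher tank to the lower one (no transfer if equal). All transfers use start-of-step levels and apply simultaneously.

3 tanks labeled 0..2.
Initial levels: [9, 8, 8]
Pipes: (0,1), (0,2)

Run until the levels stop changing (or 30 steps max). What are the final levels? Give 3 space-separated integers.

Answer: 9 8 8

Derivation:
Step 1: flows [0->1,0->2] -> levels [7 9 9]
Step 2: flows [1->0,2->0] -> levels [9 8 8]
  -> period-2 cycle: step 2 state = step 0 state; never stabilizes
  -> state at step 30: (30-0) mod 2 = 0, same as step 0 -> [9 8 8]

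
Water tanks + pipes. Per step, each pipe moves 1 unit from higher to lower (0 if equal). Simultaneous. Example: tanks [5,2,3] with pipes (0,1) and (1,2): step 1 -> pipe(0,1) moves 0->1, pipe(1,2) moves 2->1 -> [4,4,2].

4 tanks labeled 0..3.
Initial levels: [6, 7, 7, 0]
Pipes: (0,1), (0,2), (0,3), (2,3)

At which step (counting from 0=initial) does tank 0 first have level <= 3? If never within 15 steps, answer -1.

Answer: -1

Derivation:
Step 1: flows [1->0,2->0,0->3,2->3] -> levels [7 6 5 2]
Step 2: flows [0->1,0->2,0->3,2->3] -> levels [4 7 5 4]
Step 3: flows [1->0,2->0,0=3,2->3] -> levels [6 6 3 5]
Step 4: flows [0=1,0->2,0->3,3->2] -> levels [4 6 5 5]
Step 5: flows [1->0,2->0,3->0,2=3] -> levels [7 5 4 4]
Step 6: flows [0->1,0->2,0->3,2=3] -> levels [4 6 5 5]
  -> period-2 cycle (repeats step 4); tank 0 never drops to <=3
Tank 0 never reaches <=3 within 15 steps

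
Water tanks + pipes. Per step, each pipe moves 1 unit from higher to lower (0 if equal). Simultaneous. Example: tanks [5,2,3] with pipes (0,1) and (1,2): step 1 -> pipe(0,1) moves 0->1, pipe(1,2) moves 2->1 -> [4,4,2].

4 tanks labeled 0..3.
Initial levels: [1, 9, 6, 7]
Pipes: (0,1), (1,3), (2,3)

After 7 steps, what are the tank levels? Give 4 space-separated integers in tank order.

Answer: 5 6 7 5

Derivation:
Step 1: flows [1->0,1->3,3->2] -> levels [2 7 7 7]
Step 2: flows [1->0,1=3,2=3] -> levels [3 6 7 7]
Step 3: flows [1->0,3->1,2=3] -> levels [4 6 7 6]
Step 4: flows [1->0,1=3,2->3] -> levels [5 5 6 7]
Step 5: flows [0=1,3->1,3->2] -> levels [5 6 7 5]
Step 6: flows [1->0,1->3,2->3] -> levels [6 4 6 7]
Step 7: flows [0->1,3->1,3->2] -> levels [5 6 7 5]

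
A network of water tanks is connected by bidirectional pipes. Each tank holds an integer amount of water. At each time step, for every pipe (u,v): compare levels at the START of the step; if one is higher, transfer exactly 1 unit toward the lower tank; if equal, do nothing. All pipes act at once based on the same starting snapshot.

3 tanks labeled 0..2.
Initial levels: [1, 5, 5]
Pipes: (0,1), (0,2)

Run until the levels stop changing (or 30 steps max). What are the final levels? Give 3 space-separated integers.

Answer: 5 3 3

Derivation:
Step 1: flows [1->0,2->0] -> levels [3 4 4]
Step 2: flows [1->0,2->0] -> levels [5 3 3]
Step 3: flows [0->1,0->2] -> levels [3 4 4]
  -> period-2 cycle: step 3 state = step 1 state; never stabilizes
  -> state at step 30: (30-1) mod 2 = 1, same as step 2 -> [5 3 3]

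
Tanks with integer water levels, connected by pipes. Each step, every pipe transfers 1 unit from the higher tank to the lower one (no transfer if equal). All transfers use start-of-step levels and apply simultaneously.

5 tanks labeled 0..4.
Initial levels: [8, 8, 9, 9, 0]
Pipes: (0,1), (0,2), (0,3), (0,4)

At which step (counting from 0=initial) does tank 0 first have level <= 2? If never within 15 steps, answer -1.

Answer: -1

Derivation:
Step 1: flows [0=1,2->0,3->0,0->4] -> levels [9 8 8 8 1]
Step 2: flows [0->1,0->2,0->3,0->4] -> levels [5 9 9 9 2]
Step 3: flows [1->0,2->0,3->0,0->4] -> levels [7 8 8 8 3]
Step 4: flows [1->0,2->0,3->0,0->4] -> levels [9 7 7 7 4]
Step 5: flows [0->1,0->2,0->3,0->4] -> levels [5 8 8 8 5]
Step 6: flows [1->0,2->0,3->0,0=4] -> levels [8 7 7 7 5]
Step 7: flows [0->1,0->2,0->3,0->4] -> levels [4 8 8 8 6]
Step 8: flows [1->0,2->0,3->0,4->0] -> levels [8 7 7 7 5]
  -> period-2 cycle (repeats step 6); tank 0 never drops to <=2
Tank 0 never reaches <=2 within 15 steps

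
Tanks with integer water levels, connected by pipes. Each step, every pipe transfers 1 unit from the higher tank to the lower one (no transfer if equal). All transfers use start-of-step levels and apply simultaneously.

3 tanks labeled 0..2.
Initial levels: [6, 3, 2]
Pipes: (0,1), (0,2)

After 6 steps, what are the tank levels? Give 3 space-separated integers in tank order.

Answer: 3 4 4

Derivation:
Step 1: flows [0->1,0->2] -> levels [4 4 3]
Step 2: flows [0=1,0->2] -> levels [3 4 4]
Step 3: flows [1->0,2->0] -> levels [5 3 3]
Step 4: flows [0->1,0->2] -> levels [3 4 4]
  -> period-2 cycle: step 4 state = step 2 state
  -> state at step 6: (6-2) mod 2 = 0, same as step 2 -> [3 4 4]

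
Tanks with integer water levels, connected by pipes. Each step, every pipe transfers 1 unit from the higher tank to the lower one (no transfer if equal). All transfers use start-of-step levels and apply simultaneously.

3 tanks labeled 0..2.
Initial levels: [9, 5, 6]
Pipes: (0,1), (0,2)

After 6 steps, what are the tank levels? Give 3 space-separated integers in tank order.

Step 1: flows [0->1,0->2] -> levels [7 6 7]
Step 2: flows [0->1,0=2] -> levels [6 7 7]
Step 3: flows [1->0,2->0] -> levels [8 6 6]
Step 4: flows [0->1,0->2] -> levels [6 7 7]
  -> period-2 cycle: step 4 state = step 2 state
  -> state at step 6: (6-2) mod 2 = 0, same as step 2 -> [6 7 7]

Answer: 6 7 7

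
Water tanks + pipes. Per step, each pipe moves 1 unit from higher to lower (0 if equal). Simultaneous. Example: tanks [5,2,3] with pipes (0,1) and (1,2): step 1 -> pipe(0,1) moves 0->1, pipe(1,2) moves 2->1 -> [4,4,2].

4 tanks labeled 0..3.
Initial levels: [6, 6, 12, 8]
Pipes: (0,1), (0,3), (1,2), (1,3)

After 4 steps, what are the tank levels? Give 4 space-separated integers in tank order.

Answer: 8 7 9 8

Derivation:
Step 1: flows [0=1,3->0,2->1,3->1] -> levels [7 8 11 6]
Step 2: flows [1->0,0->3,2->1,1->3] -> levels [7 7 10 8]
Step 3: flows [0=1,3->0,2->1,3->1] -> levels [8 9 9 6]
Step 4: flows [1->0,0->3,1=2,1->3] -> levels [8 7 9 8]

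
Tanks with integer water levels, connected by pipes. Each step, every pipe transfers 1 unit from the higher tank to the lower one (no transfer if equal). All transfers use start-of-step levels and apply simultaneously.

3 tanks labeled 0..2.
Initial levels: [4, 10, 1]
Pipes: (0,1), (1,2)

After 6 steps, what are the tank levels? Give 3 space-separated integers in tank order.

Answer: 5 5 5

Derivation:
Step 1: flows [1->0,1->2] -> levels [5 8 2]
Step 2: flows [1->0,1->2] -> levels [6 6 3]
Step 3: flows [0=1,1->2] -> levels [6 5 4]
Step 4: flows [0->1,1->2] -> levels [5 5 5]
Step 5: flows [0=1,1=2] -> levels [5 5 5]
  -> stable; steps 6..6 unchanged -> [5 5 5]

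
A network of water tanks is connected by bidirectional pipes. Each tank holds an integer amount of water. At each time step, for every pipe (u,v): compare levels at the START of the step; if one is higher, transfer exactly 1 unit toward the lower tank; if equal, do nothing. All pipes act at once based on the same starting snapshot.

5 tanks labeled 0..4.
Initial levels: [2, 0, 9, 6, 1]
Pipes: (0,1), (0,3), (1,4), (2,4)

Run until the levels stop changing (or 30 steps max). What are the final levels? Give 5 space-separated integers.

Step 1: flows [0->1,3->0,4->1,2->4] -> levels [2 2 8 5 1]
Step 2: flows [0=1,3->0,1->4,2->4] -> levels [3 1 7 4 3]
Step 3: flows [0->1,3->0,4->1,2->4] -> levels [3 3 6 3 3]
Step 4: flows [0=1,0=3,1=4,2->4] -> levels [3 3 5 3 4]
Step 5: flows [0=1,0=3,4->1,2->4] -> levels [3 4 4 3 4]
Step 6: flows [1->0,0=3,1=4,2=4] -> levels [4 3 4 3 4]
Step 7: flows [0->1,0->3,4->1,2=4] -> levels [2 5 4 4 3]
Step 8: flows [1->0,3->0,1->4,2->4] -> levels [4 3 3 3 5]
Step 9: flows [0->1,0->3,4->1,4->2] -> levels [2 5 4 4 3]
  -> period-2 cycle: step 9 state = step 7 state; never stabilizes
  -> state at step 30: (30-7) mod 2 = 1, same as step 8 -> [4 3 3 3 5]

Answer: 4 3 3 3 5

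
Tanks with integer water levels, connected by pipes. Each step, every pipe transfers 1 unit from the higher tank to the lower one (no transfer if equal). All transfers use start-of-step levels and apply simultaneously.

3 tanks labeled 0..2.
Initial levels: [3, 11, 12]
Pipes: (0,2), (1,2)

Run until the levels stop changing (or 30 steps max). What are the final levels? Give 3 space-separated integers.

Answer: 9 9 8

Derivation:
Step 1: flows [2->0,2->1] -> levels [4 12 10]
Step 2: flows [2->0,1->2] -> levels [5 11 10]
Step 3: flows [2->0,1->2] -> levels [6 10 10]
Step 4: flows [2->0,1=2] -> levels [7 10 9]
Step 5: flows [2->0,1->2] -> levels [8 9 9]
Step 6: flows [2->0,1=2] -> levels [9 9 8]
Step 7: flows [0->2,1->2] -> levels [8 8 10]
Step 8: flows [2->0,2->1] -> levels [9 9 8]
  -> period-2 cycle: step 8 state = step 6 state; never stabilizes
  -> state at step 30: (30-6) mod 2 = 0, same as step 6 -> [9 9 8]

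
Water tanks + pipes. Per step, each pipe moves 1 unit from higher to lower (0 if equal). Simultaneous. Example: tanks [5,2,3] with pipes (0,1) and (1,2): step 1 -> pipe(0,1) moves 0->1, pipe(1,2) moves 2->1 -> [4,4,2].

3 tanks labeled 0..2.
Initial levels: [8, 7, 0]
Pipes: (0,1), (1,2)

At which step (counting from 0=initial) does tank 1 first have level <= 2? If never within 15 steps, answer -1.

Answer: -1

Derivation:
Step 1: flows [0->1,1->2] -> levels [7 7 1]
Step 2: flows [0=1,1->2] -> levels [7 6 2]
Step 3: flows [0->1,1->2] -> levels [6 6 3]
Step 4: flows [0=1,1->2] -> levels [6 5 4]
Step 5: flows [0->1,1->2] -> levels [5 5 5]
Step 6: flows [0=1,1=2] -> levels [5 5 5]
  -> stable; tank 1 stays at 5 > 2
Tank 1 never reaches <=2 within 15 steps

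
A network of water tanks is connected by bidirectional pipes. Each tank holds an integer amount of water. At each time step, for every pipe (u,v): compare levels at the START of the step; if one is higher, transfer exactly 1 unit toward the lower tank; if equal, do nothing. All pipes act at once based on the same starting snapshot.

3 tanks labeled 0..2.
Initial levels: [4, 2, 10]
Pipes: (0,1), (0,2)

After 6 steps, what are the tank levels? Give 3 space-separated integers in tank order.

Step 1: flows [0->1,2->0] -> levels [4 3 9]
Step 2: flows [0->1,2->0] -> levels [4 4 8]
Step 3: flows [0=1,2->0] -> levels [5 4 7]
Step 4: flows [0->1,2->0] -> levels [5 5 6]
Step 5: flows [0=1,2->0] -> levels [6 5 5]
Step 6: flows [0->1,0->2] -> levels [4 6 6]

Answer: 4 6 6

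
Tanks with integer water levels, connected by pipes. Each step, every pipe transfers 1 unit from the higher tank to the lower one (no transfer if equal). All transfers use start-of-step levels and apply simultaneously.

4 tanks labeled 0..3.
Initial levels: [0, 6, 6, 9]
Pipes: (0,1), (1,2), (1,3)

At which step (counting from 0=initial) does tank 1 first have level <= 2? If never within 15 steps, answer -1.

Step 1: flows [1->0,1=2,3->1] -> levels [1 6 6 8]
Step 2: flows [1->0,1=2,3->1] -> levels [2 6 6 7]
Step 3: flows [1->0,1=2,3->1] -> levels [3 6 6 6]
Step 4: flows [1->0,1=2,1=3] -> levels [4 5 6 6]
Step 5: flows [1->0,2->1,3->1] -> levels [5 6 5 5]
Step 6: flows [1->0,1->2,1->3] -> levels [6 3 6 6]
Step 7: flows [0->1,2->1,3->1] -> levels [5 6 5 5]
  -> period-2 cycle (repeats step 5); tank 1 never drops to <=2
Tank 1 never reaches <=2 within 15 steps

Answer: -1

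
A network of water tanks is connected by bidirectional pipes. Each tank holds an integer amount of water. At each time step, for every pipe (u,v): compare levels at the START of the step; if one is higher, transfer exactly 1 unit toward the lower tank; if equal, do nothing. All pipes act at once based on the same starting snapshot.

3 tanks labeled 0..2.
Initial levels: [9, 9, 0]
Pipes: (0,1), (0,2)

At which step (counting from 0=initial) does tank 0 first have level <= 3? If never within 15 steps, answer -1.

Answer: -1

Derivation:
Step 1: flows [0=1,0->2] -> levels [8 9 1]
Step 2: flows [1->0,0->2] -> levels [8 8 2]
Step 3: flows [0=1,0->2] -> levels [7 8 3]
Step 4: flows [1->0,0->2] -> levels [7 7 4]
Step 5: flows [0=1,0->2] -> levels [6 7 5]
Step 6: flows [1->0,0->2] -> levels [6 6 6]
Step 7: flows [0=1,0=2] -> levels [6 6 6]
  -> stable; tank 0 stays at 6 > 3
Tank 0 never reaches <=3 within 15 steps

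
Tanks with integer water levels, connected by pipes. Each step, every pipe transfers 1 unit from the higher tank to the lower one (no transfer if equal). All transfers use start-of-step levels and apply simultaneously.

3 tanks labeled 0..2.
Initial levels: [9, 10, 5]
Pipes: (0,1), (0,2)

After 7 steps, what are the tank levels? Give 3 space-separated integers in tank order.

Step 1: flows [1->0,0->2] -> levels [9 9 6]
Step 2: flows [0=1,0->2] -> levels [8 9 7]
Step 3: flows [1->0,0->2] -> levels [8 8 8]
Step 4: flows [0=1,0=2] -> levels [8 8 8]
  -> stable; steps 5..7 unchanged -> [8 8 8]

Answer: 8 8 8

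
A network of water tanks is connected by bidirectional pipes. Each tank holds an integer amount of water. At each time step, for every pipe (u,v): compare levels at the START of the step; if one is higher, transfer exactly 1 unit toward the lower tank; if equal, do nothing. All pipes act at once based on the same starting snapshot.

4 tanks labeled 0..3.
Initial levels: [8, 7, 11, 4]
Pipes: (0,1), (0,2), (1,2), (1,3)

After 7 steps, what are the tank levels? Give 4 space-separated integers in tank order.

Step 1: flows [0->1,2->0,2->1,1->3] -> levels [8 8 9 5]
Step 2: flows [0=1,2->0,2->1,1->3] -> levels [9 8 7 6]
Step 3: flows [0->1,0->2,1->2,1->3] -> levels [7 7 9 7]
Step 4: flows [0=1,2->0,2->1,1=3] -> levels [8 8 7 7]
Step 5: flows [0=1,0->2,1->2,1->3] -> levels [7 6 9 8]
Step 6: flows [0->1,2->0,2->1,3->1] -> levels [7 9 7 7]
Step 7: flows [1->0,0=2,1->2,1->3] -> levels [8 6 8 8]

Answer: 8 6 8 8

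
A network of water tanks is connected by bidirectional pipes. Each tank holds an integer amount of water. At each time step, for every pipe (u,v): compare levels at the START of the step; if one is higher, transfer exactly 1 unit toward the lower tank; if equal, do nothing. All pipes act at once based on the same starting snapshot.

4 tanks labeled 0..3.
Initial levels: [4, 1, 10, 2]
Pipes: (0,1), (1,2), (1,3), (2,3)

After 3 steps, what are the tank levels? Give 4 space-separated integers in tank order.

Answer: 3 6 4 4

Derivation:
Step 1: flows [0->1,2->1,3->1,2->3] -> levels [3 4 8 2]
Step 2: flows [1->0,2->1,1->3,2->3] -> levels [4 3 6 4]
Step 3: flows [0->1,2->1,3->1,2->3] -> levels [3 6 4 4]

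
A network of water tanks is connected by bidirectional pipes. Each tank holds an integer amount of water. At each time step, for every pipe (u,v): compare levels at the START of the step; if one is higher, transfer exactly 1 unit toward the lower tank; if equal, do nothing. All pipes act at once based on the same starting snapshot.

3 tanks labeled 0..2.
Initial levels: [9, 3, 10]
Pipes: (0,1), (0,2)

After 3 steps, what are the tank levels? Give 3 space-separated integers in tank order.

Answer: 8 6 8

Derivation:
Step 1: flows [0->1,2->0] -> levels [9 4 9]
Step 2: flows [0->1,0=2] -> levels [8 5 9]
Step 3: flows [0->1,2->0] -> levels [8 6 8]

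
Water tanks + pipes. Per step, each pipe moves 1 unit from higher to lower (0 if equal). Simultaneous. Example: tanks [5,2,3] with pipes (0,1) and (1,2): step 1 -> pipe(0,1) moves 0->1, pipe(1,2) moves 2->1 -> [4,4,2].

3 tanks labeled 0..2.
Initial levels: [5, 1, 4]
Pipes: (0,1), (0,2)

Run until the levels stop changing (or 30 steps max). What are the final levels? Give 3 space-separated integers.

Step 1: flows [0->1,0->2] -> levels [3 2 5]
Step 2: flows [0->1,2->0] -> levels [3 3 4]
Step 3: flows [0=1,2->0] -> levels [4 3 3]
Step 4: flows [0->1,0->2] -> levels [2 4 4]
Step 5: flows [1->0,2->0] -> levels [4 3 3]
  -> period-2 cycle: step 5 state = step 3 state; never stabilizes
  -> state at step 30: (30-3) mod 2 = 1, same as step 4 -> [2 4 4]

Answer: 2 4 4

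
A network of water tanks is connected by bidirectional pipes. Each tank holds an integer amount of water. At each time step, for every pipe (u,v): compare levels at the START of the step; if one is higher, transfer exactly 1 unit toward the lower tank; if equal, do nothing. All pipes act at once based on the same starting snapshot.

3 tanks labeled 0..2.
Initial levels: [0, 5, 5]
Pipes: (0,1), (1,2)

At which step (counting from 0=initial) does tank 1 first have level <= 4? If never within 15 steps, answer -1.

Step 1: flows [1->0,1=2] -> levels [1 4 5]
Tank 1 first reaches <=4 at step 1

Answer: 1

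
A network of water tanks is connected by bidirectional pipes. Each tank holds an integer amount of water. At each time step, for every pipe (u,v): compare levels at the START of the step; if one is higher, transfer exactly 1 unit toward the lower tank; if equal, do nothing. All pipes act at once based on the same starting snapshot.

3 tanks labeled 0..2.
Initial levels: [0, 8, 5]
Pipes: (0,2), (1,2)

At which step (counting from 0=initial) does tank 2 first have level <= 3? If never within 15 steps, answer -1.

Step 1: flows [2->0,1->2] -> levels [1 7 5]
Step 2: flows [2->0,1->2] -> levels [2 6 5]
Step 3: flows [2->0,1->2] -> levels [3 5 5]
Step 4: flows [2->0,1=2] -> levels [4 5 4]
Step 5: flows [0=2,1->2] -> levels [4 4 5]
Step 6: flows [2->0,2->1] -> levels [5 5 3]
Tank 2 first reaches <=3 at step 6

Answer: 6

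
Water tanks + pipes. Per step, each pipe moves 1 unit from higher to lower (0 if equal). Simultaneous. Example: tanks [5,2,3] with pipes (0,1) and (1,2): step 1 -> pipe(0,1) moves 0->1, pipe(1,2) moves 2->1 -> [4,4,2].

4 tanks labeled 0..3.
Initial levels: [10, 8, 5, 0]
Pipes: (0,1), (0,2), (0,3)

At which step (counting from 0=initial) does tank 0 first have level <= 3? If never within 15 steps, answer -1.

Step 1: flows [0->1,0->2,0->3] -> levels [7 9 6 1]
Step 2: flows [1->0,0->2,0->3] -> levels [6 8 7 2]
Step 3: flows [1->0,2->0,0->3] -> levels [7 7 6 3]
Step 4: flows [0=1,0->2,0->3] -> levels [5 7 7 4]
Step 5: flows [1->0,2->0,0->3] -> levels [6 6 6 5]
Step 6: flows [0=1,0=2,0->3] -> levels [5 6 6 6]
Step 7: flows [1->0,2->0,3->0] -> levels [8 5 5 5]
Step 8: flows [0->1,0->2,0->3] -> levels [5 6 6 6]
  -> period-2 cycle (repeats step 6); tank 0 never drops to <=3
Tank 0 never reaches <=3 within 15 steps

Answer: -1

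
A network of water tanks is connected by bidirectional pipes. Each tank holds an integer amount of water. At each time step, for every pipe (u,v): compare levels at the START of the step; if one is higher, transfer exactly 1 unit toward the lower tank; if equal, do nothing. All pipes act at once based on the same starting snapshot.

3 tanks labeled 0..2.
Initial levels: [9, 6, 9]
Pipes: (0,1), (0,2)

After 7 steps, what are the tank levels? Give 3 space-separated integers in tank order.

Step 1: flows [0->1,0=2] -> levels [8 7 9]
Step 2: flows [0->1,2->0] -> levels [8 8 8]
Step 3: flows [0=1,0=2] -> levels [8 8 8]
  -> stable; steps 4..7 unchanged -> [8 8 8]

Answer: 8 8 8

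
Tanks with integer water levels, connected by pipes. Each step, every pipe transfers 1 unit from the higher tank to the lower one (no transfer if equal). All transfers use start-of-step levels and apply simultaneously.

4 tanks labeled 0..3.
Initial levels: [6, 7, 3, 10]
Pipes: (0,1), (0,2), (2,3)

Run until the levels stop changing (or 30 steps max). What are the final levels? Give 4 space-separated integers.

Answer: 5 7 8 6

Derivation:
Step 1: flows [1->0,0->2,3->2] -> levels [6 6 5 9]
Step 2: flows [0=1,0->2,3->2] -> levels [5 6 7 8]
Step 3: flows [1->0,2->0,3->2] -> levels [7 5 7 7]
Step 4: flows [0->1,0=2,2=3] -> levels [6 6 7 7]
Step 5: flows [0=1,2->0,2=3] -> levels [7 6 6 7]
Step 6: flows [0->1,0->2,3->2] -> levels [5 7 8 6]
Step 7: flows [1->0,2->0,2->3] -> levels [7 6 6 7]
  -> period-2 cycle: step 7 state = step 5 state; never stabilizes
  -> state at step 30: (30-5) mod 2 = 1, same as step 6 -> [5 7 8 6]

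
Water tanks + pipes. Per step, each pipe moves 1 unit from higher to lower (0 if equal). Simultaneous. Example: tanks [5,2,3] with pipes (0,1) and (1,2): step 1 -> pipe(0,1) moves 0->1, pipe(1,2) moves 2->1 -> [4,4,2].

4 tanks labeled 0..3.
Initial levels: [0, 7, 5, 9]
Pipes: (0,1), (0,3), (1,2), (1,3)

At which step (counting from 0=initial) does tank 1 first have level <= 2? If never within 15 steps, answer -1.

Answer: -1

Derivation:
Step 1: flows [1->0,3->0,1->2,3->1] -> levels [2 6 6 7]
Step 2: flows [1->0,3->0,1=2,3->1] -> levels [4 6 6 5]
Step 3: flows [1->0,3->0,1=2,1->3] -> levels [6 4 6 5]
Step 4: flows [0->1,0->3,2->1,3->1] -> levels [4 7 5 5]
Step 5: flows [1->0,3->0,1->2,1->3] -> levels [6 4 6 5]
  -> period-2 cycle (repeats step 3); tank 1 never drops to <=2
Tank 1 never reaches <=2 within 15 steps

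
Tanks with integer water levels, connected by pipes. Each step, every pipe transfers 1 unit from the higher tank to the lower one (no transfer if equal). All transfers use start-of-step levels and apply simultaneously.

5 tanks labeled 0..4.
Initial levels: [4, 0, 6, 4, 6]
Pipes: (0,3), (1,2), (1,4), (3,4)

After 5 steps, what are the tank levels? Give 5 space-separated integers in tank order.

Answer: 4 5 3 5 3

Derivation:
Step 1: flows [0=3,2->1,4->1,4->3] -> levels [4 2 5 5 4]
Step 2: flows [3->0,2->1,4->1,3->4] -> levels [5 4 4 3 4]
Step 3: flows [0->3,1=2,1=4,4->3] -> levels [4 4 4 5 3]
Step 4: flows [3->0,1=2,1->4,3->4] -> levels [5 3 4 3 5]
Step 5: flows [0->3,2->1,4->1,4->3] -> levels [4 5 3 5 3]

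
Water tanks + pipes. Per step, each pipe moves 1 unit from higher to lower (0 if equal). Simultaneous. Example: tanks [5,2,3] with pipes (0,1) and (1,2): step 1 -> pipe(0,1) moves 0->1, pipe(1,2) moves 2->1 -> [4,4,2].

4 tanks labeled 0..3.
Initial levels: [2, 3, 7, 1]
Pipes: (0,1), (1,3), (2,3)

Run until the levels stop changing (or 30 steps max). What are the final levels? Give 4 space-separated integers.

Step 1: flows [1->0,1->3,2->3] -> levels [3 1 6 3]
Step 2: flows [0->1,3->1,2->3] -> levels [2 3 5 3]
Step 3: flows [1->0,1=3,2->3] -> levels [3 2 4 4]
Step 4: flows [0->1,3->1,2=3] -> levels [2 4 4 3]
Step 5: flows [1->0,1->3,2->3] -> levels [3 2 3 5]
Step 6: flows [0->1,3->1,3->2] -> levels [2 4 4 3]
  -> period-2 cycle: step 6 state = step 4 state; never stabilizes
  -> state at step 30: (30-4) mod 2 = 0, same as step 4 -> [2 4 4 3]

Answer: 2 4 4 3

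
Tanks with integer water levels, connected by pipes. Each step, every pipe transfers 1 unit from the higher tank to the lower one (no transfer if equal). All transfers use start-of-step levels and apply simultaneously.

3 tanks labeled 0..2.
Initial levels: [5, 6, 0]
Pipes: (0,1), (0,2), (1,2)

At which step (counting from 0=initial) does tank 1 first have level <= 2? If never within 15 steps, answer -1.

Step 1: flows [1->0,0->2,1->2] -> levels [5 4 2]
Step 2: flows [0->1,0->2,1->2] -> levels [3 4 4]
Step 3: flows [1->0,2->0,1=2] -> levels [5 3 3]
Step 4: flows [0->1,0->2,1=2] -> levels [3 4 4]
  -> period-2 cycle (repeats step 2); tank 1 never drops to <=2
Tank 1 never reaches <=2 within 15 steps

Answer: -1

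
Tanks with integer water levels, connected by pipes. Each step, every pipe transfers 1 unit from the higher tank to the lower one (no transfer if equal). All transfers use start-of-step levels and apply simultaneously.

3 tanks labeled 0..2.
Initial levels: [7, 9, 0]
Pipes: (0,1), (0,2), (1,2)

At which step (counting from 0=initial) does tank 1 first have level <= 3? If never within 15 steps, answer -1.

Step 1: flows [1->0,0->2,1->2] -> levels [7 7 2]
Step 2: flows [0=1,0->2,1->2] -> levels [6 6 4]
Step 3: flows [0=1,0->2,1->2] -> levels [5 5 6]
Step 4: flows [0=1,2->0,2->1] -> levels [6 6 4]
  -> period-2 cycle (repeats step 2); tank 1 never drops to <=3
Tank 1 never reaches <=3 within 15 steps

Answer: -1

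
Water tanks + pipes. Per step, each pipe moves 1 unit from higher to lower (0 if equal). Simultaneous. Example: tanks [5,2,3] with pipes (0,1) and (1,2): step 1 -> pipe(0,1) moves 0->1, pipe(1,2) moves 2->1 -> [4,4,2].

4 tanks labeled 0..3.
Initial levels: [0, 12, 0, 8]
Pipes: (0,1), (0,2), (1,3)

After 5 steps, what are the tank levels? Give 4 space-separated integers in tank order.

Answer: 3 7 2 8

Derivation:
Step 1: flows [1->0,0=2,1->3] -> levels [1 10 0 9]
Step 2: flows [1->0,0->2,1->3] -> levels [1 8 1 10]
Step 3: flows [1->0,0=2,3->1] -> levels [2 8 1 9]
Step 4: flows [1->0,0->2,3->1] -> levels [2 8 2 8]
Step 5: flows [1->0,0=2,1=3] -> levels [3 7 2 8]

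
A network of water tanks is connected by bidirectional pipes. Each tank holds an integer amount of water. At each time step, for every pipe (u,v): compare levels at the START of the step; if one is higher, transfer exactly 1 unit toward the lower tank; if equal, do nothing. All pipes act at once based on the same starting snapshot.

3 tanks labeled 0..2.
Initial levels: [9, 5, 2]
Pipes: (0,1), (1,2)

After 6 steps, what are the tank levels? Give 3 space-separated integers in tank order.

Answer: 5 6 5

Derivation:
Step 1: flows [0->1,1->2] -> levels [8 5 3]
Step 2: flows [0->1,1->2] -> levels [7 5 4]
Step 3: flows [0->1,1->2] -> levels [6 5 5]
Step 4: flows [0->1,1=2] -> levels [5 6 5]
Step 5: flows [1->0,1->2] -> levels [6 4 6]
Step 6: flows [0->1,2->1] -> levels [5 6 5]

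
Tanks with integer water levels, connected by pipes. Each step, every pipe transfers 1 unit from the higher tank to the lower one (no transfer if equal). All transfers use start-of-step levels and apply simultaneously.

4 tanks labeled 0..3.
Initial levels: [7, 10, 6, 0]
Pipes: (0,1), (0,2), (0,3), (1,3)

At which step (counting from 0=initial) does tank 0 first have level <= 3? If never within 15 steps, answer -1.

Answer: -1

Derivation:
Step 1: flows [1->0,0->2,0->3,1->3] -> levels [6 8 7 2]
Step 2: flows [1->0,2->0,0->3,1->3] -> levels [7 6 6 4]
Step 3: flows [0->1,0->2,0->3,1->3] -> levels [4 6 7 6]
Step 4: flows [1->0,2->0,3->0,1=3] -> levels [7 5 6 5]
Step 5: flows [0->1,0->2,0->3,1=3] -> levels [4 6 7 6]
  -> period-2 cycle (repeats step 3); tank 0 never drops to <=3
Tank 0 never reaches <=3 within 15 steps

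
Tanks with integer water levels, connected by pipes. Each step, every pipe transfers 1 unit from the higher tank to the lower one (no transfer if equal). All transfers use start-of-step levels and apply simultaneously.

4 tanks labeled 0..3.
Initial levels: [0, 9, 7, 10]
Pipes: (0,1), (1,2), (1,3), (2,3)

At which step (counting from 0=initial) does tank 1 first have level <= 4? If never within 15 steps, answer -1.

Answer: -1

Derivation:
Step 1: flows [1->0,1->2,3->1,3->2] -> levels [1 8 9 8]
Step 2: flows [1->0,2->1,1=3,2->3] -> levels [2 8 7 9]
Step 3: flows [1->0,1->2,3->1,3->2] -> levels [3 7 9 7]
Step 4: flows [1->0,2->1,1=3,2->3] -> levels [4 7 7 8]
Step 5: flows [1->0,1=2,3->1,3->2] -> levels [5 7 8 6]
Step 6: flows [1->0,2->1,1->3,2->3] -> levels [6 6 6 8]
Step 7: flows [0=1,1=2,3->1,3->2] -> levels [6 7 7 6]
Step 8: flows [1->0,1=2,1->3,2->3] -> levels [7 5 6 8]
Step 9: flows [0->1,2->1,3->1,3->2] -> levels [6 8 6 6]
Step 10: flows [1->0,1->2,1->3,2=3] -> levels [7 5 7 7]
Step 11: flows [0->1,2->1,3->1,2=3] -> levels [6 8 6 6]
  -> period-2 cycle (repeats step 9); tank 1 never drops to <=4
Tank 1 never reaches <=4 within 15 steps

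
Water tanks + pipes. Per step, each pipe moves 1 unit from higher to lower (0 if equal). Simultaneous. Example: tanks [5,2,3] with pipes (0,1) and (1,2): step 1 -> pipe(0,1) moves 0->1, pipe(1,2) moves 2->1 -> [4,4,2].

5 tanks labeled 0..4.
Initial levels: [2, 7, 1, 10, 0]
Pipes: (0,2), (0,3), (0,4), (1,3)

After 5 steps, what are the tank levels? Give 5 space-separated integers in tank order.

Answer: 2 6 3 6 3

Derivation:
Step 1: flows [0->2,3->0,0->4,3->1] -> levels [1 8 2 8 1]
Step 2: flows [2->0,3->0,0=4,1=3] -> levels [3 8 1 7 1]
Step 3: flows [0->2,3->0,0->4,1->3] -> levels [2 7 2 7 2]
Step 4: flows [0=2,3->0,0=4,1=3] -> levels [3 7 2 6 2]
Step 5: flows [0->2,3->0,0->4,1->3] -> levels [2 6 3 6 3]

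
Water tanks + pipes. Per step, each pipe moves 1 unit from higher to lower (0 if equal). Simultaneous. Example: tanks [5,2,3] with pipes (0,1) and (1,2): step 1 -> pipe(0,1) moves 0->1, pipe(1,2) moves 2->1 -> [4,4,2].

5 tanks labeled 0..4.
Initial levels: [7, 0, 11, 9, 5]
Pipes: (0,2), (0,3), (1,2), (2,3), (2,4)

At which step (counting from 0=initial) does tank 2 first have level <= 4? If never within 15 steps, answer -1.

Step 1: flows [2->0,3->0,2->1,2->3,2->4] -> levels [9 1 7 9 6]
Step 2: flows [0->2,0=3,2->1,3->2,2->4] -> levels [8 2 7 8 7]
Step 3: flows [0->2,0=3,2->1,3->2,2=4] -> levels [7 3 8 7 7]
Step 4: flows [2->0,0=3,2->1,2->3,2->4] -> levels [8 4 4 8 8]
Tank 2 first reaches <=4 at step 4

Answer: 4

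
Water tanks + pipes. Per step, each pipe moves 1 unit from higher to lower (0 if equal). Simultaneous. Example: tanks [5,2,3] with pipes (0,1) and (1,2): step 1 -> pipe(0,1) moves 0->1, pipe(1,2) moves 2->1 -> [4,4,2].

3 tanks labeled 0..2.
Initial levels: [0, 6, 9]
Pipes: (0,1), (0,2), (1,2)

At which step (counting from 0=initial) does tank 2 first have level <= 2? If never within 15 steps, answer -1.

Answer: -1

Derivation:
Step 1: flows [1->0,2->0,2->1] -> levels [2 6 7]
Step 2: flows [1->0,2->0,2->1] -> levels [4 6 5]
Step 3: flows [1->0,2->0,1->2] -> levels [6 4 5]
Step 4: flows [0->1,0->2,2->1] -> levels [4 6 5]
  -> period-2 cycle (repeats step 2); tank 2 never drops to <=2
Tank 2 never reaches <=2 within 15 steps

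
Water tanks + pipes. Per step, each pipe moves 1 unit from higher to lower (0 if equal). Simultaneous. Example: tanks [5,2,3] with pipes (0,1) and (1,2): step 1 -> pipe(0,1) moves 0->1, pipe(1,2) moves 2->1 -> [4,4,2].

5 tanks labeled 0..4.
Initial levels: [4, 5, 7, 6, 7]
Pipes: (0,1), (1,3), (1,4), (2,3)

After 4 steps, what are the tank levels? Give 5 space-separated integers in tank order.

Step 1: flows [1->0,3->1,4->1,2->3] -> levels [5 6 6 6 6]
Step 2: flows [1->0,1=3,1=4,2=3] -> levels [6 5 6 6 6]
Step 3: flows [0->1,3->1,4->1,2=3] -> levels [5 8 6 5 5]
Step 4: flows [1->0,1->3,1->4,2->3] -> levels [6 5 5 7 6]

Answer: 6 5 5 7 6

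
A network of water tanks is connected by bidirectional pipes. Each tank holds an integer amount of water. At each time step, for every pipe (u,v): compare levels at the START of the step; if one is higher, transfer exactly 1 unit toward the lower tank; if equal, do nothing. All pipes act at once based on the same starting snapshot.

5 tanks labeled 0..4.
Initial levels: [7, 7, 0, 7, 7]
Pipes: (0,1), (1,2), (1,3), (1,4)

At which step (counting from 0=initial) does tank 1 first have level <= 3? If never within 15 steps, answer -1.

Step 1: flows [0=1,1->2,1=3,1=4] -> levels [7 6 1 7 7]
Step 2: flows [0->1,1->2,3->1,4->1] -> levels [6 8 2 6 6]
Step 3: flows [1->0,1->2,1->3,1->4] -> levels [7 4 3 7 7]
Step 4: flows [0->1,1->2,3->1,4->1] -> levels [6 6 4 6 6]
Step 5: flows [0=1,1->2,1=3,1=4] -> levels [6 5 5 6 6]
Step 6: flows [0->1,1=2,3->1,4->1] -> levels [5 8 5 5 5]
Step 7: flows [1->0,1->2,1->3,1->4] -> levels [6 4 6 6 6]
Step 8: flows [0->1,2->1,3->1,4->1] -> levels [5 8 5 5 5]
  -> period-2 cycle (repeats step 6); tank 1 never drops to <=3
Tank 1 never reaches <=3 within 15 steps

Answer: -1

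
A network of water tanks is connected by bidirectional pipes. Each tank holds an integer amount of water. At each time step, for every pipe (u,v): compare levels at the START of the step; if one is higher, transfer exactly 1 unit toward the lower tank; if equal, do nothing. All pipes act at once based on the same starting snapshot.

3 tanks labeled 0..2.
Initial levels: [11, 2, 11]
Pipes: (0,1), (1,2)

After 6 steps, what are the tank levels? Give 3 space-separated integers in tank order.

Step 1: flows [0->1,2->1] -> levels [10 4 10]
Step 2: flows [0->1,2->1] -> levels [9 6 9]
Step 3: flows [0->1,2->1] -> levels [8 8 8]
Step 4: flows [0=1,1=2] -> levels [8 8 8]
  -> stable; steps 5..6 unchanged -> [8 8 8]

Answer: 8 8 8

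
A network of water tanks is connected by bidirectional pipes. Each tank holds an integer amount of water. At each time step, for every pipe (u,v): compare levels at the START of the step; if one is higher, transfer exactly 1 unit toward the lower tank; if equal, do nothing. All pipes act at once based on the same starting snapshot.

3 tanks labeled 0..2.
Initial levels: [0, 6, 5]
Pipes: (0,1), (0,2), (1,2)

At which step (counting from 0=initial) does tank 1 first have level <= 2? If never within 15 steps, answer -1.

Step 1: flows [1->0,2->0,1->2] -> levels [2 4 5]
Step 2: flows [1->0,2->0,2->1] -> levels [4 4 3]
Step 3: flows [0=1,0->2,1->2] -> levels [3 3 5]
Step 4: flows [0=1,2->0,2->1] -> levels [4 4 3]
  -> period-2 cycle (repeats step 2); tank 1 never drops to <=2
Tank 1 never reaches <=2 within 15 steps

Answer: -1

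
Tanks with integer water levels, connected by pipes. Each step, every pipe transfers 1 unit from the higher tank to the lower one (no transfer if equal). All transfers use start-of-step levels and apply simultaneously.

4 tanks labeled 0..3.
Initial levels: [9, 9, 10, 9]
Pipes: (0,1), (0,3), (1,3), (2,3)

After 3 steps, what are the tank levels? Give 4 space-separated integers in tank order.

Answer: 9 9 9 10

Derivation:
Step 1: flows [0=1,0=3,1=3,2->3] -> levels [9 9 9 10]
Step 2: flows [0=1,3->0,3->1,3->2] -> levels [10 10 10 7]
Step 3: flows [0=1,0->3,1->3,2->3] -> levels [9 9 9 10]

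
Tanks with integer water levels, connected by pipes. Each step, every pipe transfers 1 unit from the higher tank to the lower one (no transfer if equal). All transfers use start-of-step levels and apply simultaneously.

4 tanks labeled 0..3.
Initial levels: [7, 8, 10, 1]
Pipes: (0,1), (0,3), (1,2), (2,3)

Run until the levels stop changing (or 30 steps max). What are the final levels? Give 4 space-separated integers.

Answer: 8 5 8 5

Derivation:
Step 1: flows [1->0,0->3,2->1,2->3] -> levels [7 8 8 3]
Step 2: flows [1->0,0->3,1=2,2->3] -> levels [7 7 7 5]
Step 3: flows [0=1,0->3,1=2,2->3] -> levels [6 7 6 7]
Step 4: flows [1->0,3->0,1->2,3->2] -> levels [8 5 8 5]
Step 5: flows [0->1,0->3,2->1,2->3] -> levels [6 7 6 7]
  -> period-2 cycle: step 5 state = step 3 state; never stabilizes
  -> state at step 30: (30-3) mod 2 = 1, same as step 4 -> [8 5 8 5]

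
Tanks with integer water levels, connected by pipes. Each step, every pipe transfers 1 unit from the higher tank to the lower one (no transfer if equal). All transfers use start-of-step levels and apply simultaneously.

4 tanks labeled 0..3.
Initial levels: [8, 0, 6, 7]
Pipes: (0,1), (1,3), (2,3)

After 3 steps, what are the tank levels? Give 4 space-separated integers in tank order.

Answer: 5 6 5 5

Derivation:
Step 1: flows [0->1,3->1,3->2] -> levels [7 2 7 5]
Step 2: flows [0->1,3->1,2->3] -> levels [6 4 6 5]
Step 3: flows [0->1,3->1,2->3] -> levels [5 6 5 5]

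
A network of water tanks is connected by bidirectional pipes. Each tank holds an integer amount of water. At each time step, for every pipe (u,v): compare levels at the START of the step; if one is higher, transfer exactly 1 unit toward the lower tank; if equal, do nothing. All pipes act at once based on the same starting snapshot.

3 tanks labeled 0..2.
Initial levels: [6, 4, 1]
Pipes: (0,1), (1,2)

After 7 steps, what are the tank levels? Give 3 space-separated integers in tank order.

Answer: 4 3 4

Derivation:
Step 1: flows [0->1,1->2] -> levels [5 4 2]
Step 2: flows [0->1,1->2] -> levels [4 4 3]
Step 3: flows [0=1,1->2] -> levels [4 3 4]
Step 4: flows [0->1,2->1] -> levels [3 5 3]
Step 5: flows [1->0,1->2] -> levels [4 3 4]
  -> period-2 cycle: step 5 state = step 3 state
  -> state at step 7: (7-3) mod 2 = 0, same as step 3 -> [4 3 4]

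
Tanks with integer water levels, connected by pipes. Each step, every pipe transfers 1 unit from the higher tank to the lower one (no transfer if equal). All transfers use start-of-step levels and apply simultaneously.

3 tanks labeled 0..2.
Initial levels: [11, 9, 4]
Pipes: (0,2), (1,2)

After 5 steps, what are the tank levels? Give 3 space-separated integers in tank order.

Step 1: flows [0->2,1->2] -> levels [10 8 6]
Step 2: flows [0->2,1->2] -> levels [9 7 8]
Step 3: flows [0->2,2->1] -> levels [8 8 8]
Step 4: flows [0=2,1=2] -> levels [8 8 8]
  -> stable; steps 5..5 unchanged -> [8 8 8]

Answer: 8 8 8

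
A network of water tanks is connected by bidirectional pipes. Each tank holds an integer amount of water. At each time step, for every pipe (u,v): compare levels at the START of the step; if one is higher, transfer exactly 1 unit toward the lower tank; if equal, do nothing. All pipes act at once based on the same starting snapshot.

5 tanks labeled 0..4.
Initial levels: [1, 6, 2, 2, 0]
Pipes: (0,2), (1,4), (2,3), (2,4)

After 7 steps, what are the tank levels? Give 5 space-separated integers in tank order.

Answer: 2 3 0 2 4

Derivation:
Step 1: flows [2->0,1->4,2=3,2->4] -> levels [2 5 0 2 2]
Step 2: flows [0->2,1->4,3->2,4->2] -> levels [1 4 3 1 2]
Step 3: flows [2->0,1->4,2->3,2->4] -> levels [2 3 0 2 4]
Step 4: flows [0->2,4->1,3->2,4->2] -> levels [1 4 3 1 2]
  -> period-2 cycle: step 4 state = step 2 state
  -> state at step 7: (7-2) mod 2 = 1, same as step 3 -> [2 3 0 2 4]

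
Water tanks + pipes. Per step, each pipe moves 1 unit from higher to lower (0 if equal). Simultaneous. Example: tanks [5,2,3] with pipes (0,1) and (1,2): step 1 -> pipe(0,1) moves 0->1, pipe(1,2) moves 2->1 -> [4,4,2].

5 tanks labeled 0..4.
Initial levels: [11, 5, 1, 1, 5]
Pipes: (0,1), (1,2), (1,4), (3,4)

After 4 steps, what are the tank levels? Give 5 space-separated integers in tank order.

Answer: 7 4 4 3 5

Derivation:
Step 1: flows [0->1,1->2,1=4,4->3] -> levels [10 5 2 2 4]
Step 2: flows [0->1,1->2,1->4,4->3] -> levels [9 4 3 3 4]
Step 3: flows [0->1,1->2,1=4,4->3] -> levels [8 4 4 4 3]
Step 4: flows [0->1,1=2,1->4,3->4] -> levels [7 4 4 3 5]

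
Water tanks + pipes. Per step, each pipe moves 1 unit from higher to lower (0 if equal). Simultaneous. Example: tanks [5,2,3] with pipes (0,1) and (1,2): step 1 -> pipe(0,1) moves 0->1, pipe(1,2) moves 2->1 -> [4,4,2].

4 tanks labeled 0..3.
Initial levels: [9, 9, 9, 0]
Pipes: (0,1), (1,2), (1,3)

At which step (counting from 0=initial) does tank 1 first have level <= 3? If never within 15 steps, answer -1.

Answer: -1

Derivation:
Step 1: flows [0=1,1=2,1->3] -> levels [9 8 9 1]
Step 2: flows [0->1,2->1,1->3] -> levels [8 9 8 2]
Step 3: flows [1->0,1->2,1->3] -> levels [9 6 9 3]
Step 4: flows [0->1,2->1,1->3] -> levels [8 7 8 4]
Step 5: flows [0->1,2->1,1->3] -> levels [7 8 7 5]
Step 6: flows [1->0,1->2,1->3] -> levels [8 5 8 6]
Step 7: flows [0->1,2->1,3->1] -> levels [7 8 7 5]
  -> period-2 cycle (repeats step 5); tank 1 never drops to <=3
Tank 1 never reaches <=3 within 15 steps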